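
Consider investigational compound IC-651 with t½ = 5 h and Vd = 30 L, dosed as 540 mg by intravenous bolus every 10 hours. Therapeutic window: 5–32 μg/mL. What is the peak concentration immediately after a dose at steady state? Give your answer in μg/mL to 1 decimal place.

24.0 μg/mL

τ = 10 h = 2 half-lives, so f = (1/2)^2 = 0.25.
Accumulation ratio R = 1/(1 − f) = 1/0.75 = 4/3.
Single-dose peak C₀ = D/Vd = 540/30 = 18 μg/mL.
Steady-state peak Cmax,ss = C₀·R = 18 × 4/3 ≈ 24.000 μg/mL.
Peak 24.0 μg/mL vs MTC 32 μg/mL: below toxic threshold.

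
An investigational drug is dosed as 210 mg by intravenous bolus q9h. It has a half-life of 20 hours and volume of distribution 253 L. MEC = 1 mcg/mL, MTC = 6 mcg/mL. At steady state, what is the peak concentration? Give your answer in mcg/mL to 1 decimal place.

Over one 9-h interval, 9/20 ≈ 0.45 half-lives elapse, leaving f ≈ 0.7320 of each dose.
Accumulation ratio R = 1/(1 − f) ≈ 1/0.2680 ≈ 3.7313.
Single-dose peak C₀ = D/Vd = 210/253 ≈ 0.830 mcg/mL.
Cmax,ss = C₀/(1 − f) ≈ 0.830/0.2680 ≈ 3.097 mcg/mL.
Peak 3.1 mcg/mL vs MTC 6 mcg/mL: below toxic threshold.

3.1 mcg/mL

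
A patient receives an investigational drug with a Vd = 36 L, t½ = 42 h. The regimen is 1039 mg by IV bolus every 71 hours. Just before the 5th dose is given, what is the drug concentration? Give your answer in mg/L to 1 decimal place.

f = (1/2)^(τ/t½) = (1/2)^(71/42) ≈ 0.3098.
C₀ = D/Vd = 1039/36 ≈ 28.861 mg/L.
Before the 5th dose, 4 doses have been given. Superposition: Cmin = C₀·(f + f² + … + f^4).
≈ 28.861 × (0.3098 + 0.0960 + 0.0297 + 0.0092) ≈ 28.861 × 0.4447 ≈ 12.834 mg/L.

12.8 mg/L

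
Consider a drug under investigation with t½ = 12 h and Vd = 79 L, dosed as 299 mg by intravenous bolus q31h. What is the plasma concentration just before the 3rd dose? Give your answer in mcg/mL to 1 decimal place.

0.7 mcg/mL

f = (1/2)^(τ/t½) = (1/2)^(31/12) ≈ 0.1669.
C₀ = D/Vd = 299/79 ≈ 3.785 mcg/mL.
Before the 3rd dose, 2 doses have been given. Superposition: Cmin = C₀·(f + f²).
≈ 3.785 × (0.1669 + 0.0279) ≈ 3.785 × 0.1948 ≈ 0.737 mcg/mL.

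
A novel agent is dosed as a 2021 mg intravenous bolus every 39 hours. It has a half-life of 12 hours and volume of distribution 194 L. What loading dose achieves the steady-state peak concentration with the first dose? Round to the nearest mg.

f = (1/2)^(39/12) ≈ 0.105112; accumulation ratio R = 1/(1−f) ≈ 1.11746.
Loading dose to hit Cmax,ss on first dose: D_load = D_maint·R ≈ 2021 × 1.11746 ≈ 2258.39 mg.

2258 mg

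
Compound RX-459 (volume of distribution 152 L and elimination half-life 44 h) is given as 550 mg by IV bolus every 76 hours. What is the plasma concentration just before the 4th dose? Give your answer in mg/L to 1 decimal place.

f = (1/2)^(τ/t½) = (1/2)^(76/44) ≈ 0.3020.
C₀ = D/Vd = 550/152 ≈ 3.618 mg/L.
Before the 4th dose, 3 doses have been given. Superposition: Cmin = C₀·(f + f² + … + f^3).
≈ 3.618 × (0.3020 + 0.0912 + 0.0275) ≈ 3.618 × 0.4207 ≈ 1.522 mg/L.

1.5 mg/L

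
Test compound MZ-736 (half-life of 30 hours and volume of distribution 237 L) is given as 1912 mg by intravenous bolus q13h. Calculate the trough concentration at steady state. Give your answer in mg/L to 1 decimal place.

23.0 mg/L

Over one 13-h interval, 13/30 ≈ 0.43333 half-lives elapse, leaving f ≈ 0.7405 of each dose.
At steady state, accumulation factor R = 1/(1 − e^(−kτ)) ≈ 3.8536.
Each bolus raises the concentration by D/Vd = 1912/237 ≈ 8.068 mg/L.
Steady-state peak Cmax,ss = C₀·R ≈ 8.068 × 3.8536 ≈ 31.091 mg/L.
One interval later, Cmin,ss = Cmax,ss·e^(−kτ) ≈ 31.091 × 0.7405 ≈ 23.023 mg/L.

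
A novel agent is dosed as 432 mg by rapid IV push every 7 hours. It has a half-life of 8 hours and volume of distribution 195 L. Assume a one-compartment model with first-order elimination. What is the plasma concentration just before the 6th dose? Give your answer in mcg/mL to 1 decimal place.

2.5 mcg/mL

f = (1/2)^(τ/t½) = (1/2)^(7/8) ≈ 0.5453.
C₀ = D/Vd = 432/195 ≈ 2.215 mcg/mL.
Before the 6th dose, 5 doses have been given. Superposition: Cmin = C₀·(f + f² + … + f^5).
≈ 2.215 × (0.5453 + 0.2974 + 0.1621 + 0.0884 + 0.0482) ≈ 2.215 × 1.1414 ≈ 2.528 mcg/mL.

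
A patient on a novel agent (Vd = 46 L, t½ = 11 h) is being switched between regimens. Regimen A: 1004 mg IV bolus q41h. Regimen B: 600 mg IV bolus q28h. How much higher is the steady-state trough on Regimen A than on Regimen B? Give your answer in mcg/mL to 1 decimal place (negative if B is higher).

-0.9 mcg/mL

Regimen A: f = (1/2)^(41/11) ≈ 0.0755; Cmin,ss = (1004/46)·f/(1−f) ≈ 1.782 mcg/mL.
Regimen B: f = (1/2)^(28/11) ≈ 0.1713; Cmin,ss = (600/46)·f/(1−f) ≈ 2.696 mcg/mL.
Difference ≈ 1.782 − 2.696 ≈ -0.914 mcg/mL.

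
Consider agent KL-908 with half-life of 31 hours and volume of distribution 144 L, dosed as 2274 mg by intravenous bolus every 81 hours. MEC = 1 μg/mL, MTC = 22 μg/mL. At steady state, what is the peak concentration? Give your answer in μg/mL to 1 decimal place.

18.9 μg/mL

k = ln2/t½ = ln2/31 ≈ 0.022360 h⁻¹; fraction remaining f = e^(−kτ) = e^(−0.022360×81) ≈ 0.1635.
Accumulation ratio R = 1/(1 − f) ≈ 1/0.8365 ≈ 1.1955.
Each bolus raises the concentration by D/Vd = 2274/144 ≈ 15.792 μg/mL.
Cmax,ss = C₀/(1 − f) ≈ 15.792/0.8365 ≈ 18.879 μg/mL.
Peak 18.9 μg/mL vs MTC 22 μg/mL: below toxic threshold.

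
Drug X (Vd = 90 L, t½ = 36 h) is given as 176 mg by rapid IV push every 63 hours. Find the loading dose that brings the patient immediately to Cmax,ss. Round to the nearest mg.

250 mg

f = (1/2)^(63/36) ≈ 0.297302; accumulation ratio R = 1/(1−f) ≈ 1.42309.
Loading dose to hit Cmax,ss on first dose: D_load = D_maint·R ≈ 176 × 1.42309 ≈ 250.46 mg.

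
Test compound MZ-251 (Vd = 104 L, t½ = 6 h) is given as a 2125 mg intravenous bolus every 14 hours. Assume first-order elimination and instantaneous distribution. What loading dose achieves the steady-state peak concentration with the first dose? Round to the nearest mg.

f = (1/2)^(14/6) ≈ 0.198425; accumulation ratio R = 1/(1−f) ≈ 1.24754.
Loading dose to hit Cmax,ss on first dose: D_load = D_maint·R ≈ 2125 × 1.24754 ≈ 2651.02 mg.

2651 mg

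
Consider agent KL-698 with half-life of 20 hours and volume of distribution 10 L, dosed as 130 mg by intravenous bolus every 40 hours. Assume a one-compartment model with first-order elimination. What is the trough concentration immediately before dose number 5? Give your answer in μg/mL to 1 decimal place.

f = (1/2)^(τ/t½) = (1/2)^(40/20) ≈ 0.2500.
C₀ = D/Vd = 130/10 ≈ 13.000 μg/mL.
Before the 5th dose, 4 doses have been given. Superposition: Cmin = C₀·(f + f² + … + f^4).
≈ 13.000 × (0.2500 + 0.0625 + 0.0156 + 0.0039) ≈ 13.000 × 0.3320 ≈ 4.316 μg/mL.

4.3 μg/mL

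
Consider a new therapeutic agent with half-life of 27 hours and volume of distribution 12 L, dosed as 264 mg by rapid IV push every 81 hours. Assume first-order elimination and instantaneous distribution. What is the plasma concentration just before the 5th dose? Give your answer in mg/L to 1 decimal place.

3.1 mg/L

f = (1/2)^(τ/t½) = (1/2)^(81/27) ≈ 0.1250.
C₀ = D/Vd = 264/12 ≈ 22.000 mg/L.
Before the 5th dose, 4 doses have been given. Superposition: Cmin = C₀·(f + f² + … + f^4).
≈ 22.000 × (0.1250 + 0.0156 + 0.0020 + 0.0002) ≈ 22.000 × 0.1428 ≈ 3.142 mg/L.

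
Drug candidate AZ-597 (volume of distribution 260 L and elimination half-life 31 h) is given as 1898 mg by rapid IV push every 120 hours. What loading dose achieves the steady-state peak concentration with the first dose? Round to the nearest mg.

f = (1/2)^(120/31) ≈ 0.068347; accumulation ratio R = 1/(1−f) ≈ 1.07336.
Loading dose to hit Cmax,ss on first dose: D_load = D_maint·R ≈ 1898 × 1.07336 ≈ 2037.24 mg.

2037 mg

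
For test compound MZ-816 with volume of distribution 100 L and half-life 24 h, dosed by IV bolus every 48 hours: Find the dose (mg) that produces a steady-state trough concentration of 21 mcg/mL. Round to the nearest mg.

6300 mg

τ/t½ = 48/24 ≈ 2, so f = (1/2)^(48/24) ≈ 0.250000.
Cmin,ss = (D/Vd)·f/(1−f), so D = Cmin,ss·Vd·(1−f)/f.
D = 21 × 100 × (1−f)/f ≈ 21 × 100 × 3.00000 ≈ 6300.00 mg.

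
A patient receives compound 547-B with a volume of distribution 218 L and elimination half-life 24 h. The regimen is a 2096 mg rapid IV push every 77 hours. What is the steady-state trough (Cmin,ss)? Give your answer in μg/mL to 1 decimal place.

τ/t½ = 77/24 ≈ 3.2083, so fraction remaining f = (1/2)^(77/24) ≈ 0.1082.
At steady state, accumulation factor R = 1/(1 − e^(−kτ)) ≈ 1.1213.
Single-dose peak C₀ = D/Vd = 2096/218 ≈ 9.615 μg/mL.
Cmax,ss = C₀/(1 − f) ≈ 9.615/0.8918 ≈ 10.782 μg/mL.
Steady-state trough Cmin,ss = Cmax,ss·f ≈ 10.782 × 0.1082 ≈ 1.167 μg/mL.

1.2 μg/mL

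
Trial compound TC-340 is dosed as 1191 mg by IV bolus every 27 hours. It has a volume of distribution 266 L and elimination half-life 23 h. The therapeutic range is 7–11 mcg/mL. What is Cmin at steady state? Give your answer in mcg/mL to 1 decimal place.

τ/t½ = 27/23 ≈ 1.1739, so fraction remaining f = (1/2)^(27/23) ≈ 0.4432.
Accumulation ratio R = 1/(1 − f) ≈ 1/0.5568 ≈ 1.7960.
Single-dose peak C₀ = D/Vd = 1191/266 ≈ 4.477 mcg/mL.
Steady-state peak Cmax,ss = C₀·R ≈ 4.477 × 1.7960 ≈ 8.041 mcg/mL.
Steady-state trough Cmin,ss = Cmax,ss·f ≈ 8.041 × 0.4432 ≈ 3.564 mcg/mL.
Trough 3.6 mcg/mL vs MEC 7 mcg/mL: subtherapeutic.

3.6 mcg/mL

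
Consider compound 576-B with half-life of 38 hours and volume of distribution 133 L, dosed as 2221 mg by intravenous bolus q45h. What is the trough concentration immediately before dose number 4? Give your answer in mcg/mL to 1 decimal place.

12.0 mcg/mL

f = (1/2)^(τ/t½) = (1/2)^(45/38) ≈ 0.4401.
C₀ = D/Vd = 2221/133 ≈ 16.699 mcg/mL.
Before the 4th dose, 3 doses have been given. Superposition: Cmin = C₀·(f + f² + … + f^3).
≈ 16.699 × (0.4401 + 0.1937 + 0.0852) ≈ 16.699 × 0.7190 ≈ 12.007 mcg/mL.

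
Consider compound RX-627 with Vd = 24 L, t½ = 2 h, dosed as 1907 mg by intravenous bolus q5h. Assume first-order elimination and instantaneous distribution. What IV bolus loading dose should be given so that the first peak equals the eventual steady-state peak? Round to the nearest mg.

2317 mg

f = (1/2)^(5/2) ≈ 0.176777; accumulation ratio R = 1/(1−f) ≈ 1.21474.
Loading dose to hit Cmax,ss on first dose: D_load = D_maint·R ≈ 1907 × 1.21474 ≈ 2316.51 mg.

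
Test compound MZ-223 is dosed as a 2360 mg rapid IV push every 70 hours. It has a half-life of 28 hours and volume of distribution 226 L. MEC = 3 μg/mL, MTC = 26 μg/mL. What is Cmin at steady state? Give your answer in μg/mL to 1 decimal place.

2.2 μg/mL

Over one 70-h interval, 70/28 ≈ 2.5 half-lives elapse, leaving f ≈ 0.1768 of each dose.
Accumulation ratio R = 1/(1 − f) ≈ 1/0.8232 ≈ 1.2148.
Each bolus raises the concentration by D/Vd = 2360/226 ≈ 10.442 μg/mL.
Steady-state peak Cmax,ss = C₀·R ≈ 10.442 × 1.2148 ≈ 12.685 μg/mL.
Steady-state trough Cmin,ss = Cmax,ss·f ≈ 12.685 × 0.1768 ≈ 2.243 μg/mL.
Trough 2.2 μg/mL vs MEC 3 μg/mL: subtherapeutic.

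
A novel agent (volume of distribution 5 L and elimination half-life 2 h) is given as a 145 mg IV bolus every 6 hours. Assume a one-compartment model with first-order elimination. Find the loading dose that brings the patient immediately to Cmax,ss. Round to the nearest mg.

166 mg

f = (1/2)^(6/2) ≈ 0.125000; accumulation ratio R = 1/(1−f) ≈ 1.14286.
Loading dose to hit Cmax,ss on first dose: D_load = D_maint·R ≈ 145 × 1.14286 ≈ 165.71 mg.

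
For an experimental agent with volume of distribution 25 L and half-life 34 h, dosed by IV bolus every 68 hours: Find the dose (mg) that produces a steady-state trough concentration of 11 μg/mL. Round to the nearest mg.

τ/t½ = 68/34 ≈ 2, so f = (1/2)^(68/34) ≈ 0.250000.
Cmin,ss = (D/Vd)·f/(1−f), so D = Cmin,ss·Vd·(1−f)/f.
D = 11 × 25 × (1−f)/f ≈ 11 × 25 × 3.00000 ≈ 825.00 mg.

825 mg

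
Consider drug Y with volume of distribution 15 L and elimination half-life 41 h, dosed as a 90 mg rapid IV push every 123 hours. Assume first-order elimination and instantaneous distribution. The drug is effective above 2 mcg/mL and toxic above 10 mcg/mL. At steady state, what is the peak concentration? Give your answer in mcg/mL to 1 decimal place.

6.9 mcg/mL

τ = 123 h = 3 half-lives, so f = (1/2)^3 = 0.125.
At steady state, R = 1/(1 − 0.125) = 8/7.
Single-dose peak C₀ = D/Vd = 90/15 = 6 mcg/mL.
Steady-state peak Cmax,ss = C₀·R = 6 × 8/7 ≈ 6.857 mcg/mL.
Peak 6.9 mcg/mL vs MTC 10 mcg/mL: below toxic threshold.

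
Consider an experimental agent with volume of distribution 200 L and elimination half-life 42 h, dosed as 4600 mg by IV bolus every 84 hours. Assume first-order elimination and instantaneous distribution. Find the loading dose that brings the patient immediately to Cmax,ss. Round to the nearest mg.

6133 mg

f = (1/2)^(84/42) ≈ 0.250000; accumulation ratio R = 1/(1−f) ≈ 1.33333.
Loading dose to hit Cmax,ss on first dose: D_load = D_maint·R ≈ 4600 × 1.33333 ≈ 6133.32 mg.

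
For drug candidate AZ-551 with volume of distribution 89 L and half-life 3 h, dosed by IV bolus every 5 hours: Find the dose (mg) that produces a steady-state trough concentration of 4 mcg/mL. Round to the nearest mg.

774 mg

τ/t½ = 5/3 ≈ 1.6667, so f = (1/2)^(5/3) ≈ 0.314980.
Cmin,ss = (D/Vd)·f/(1−f), so D = Cmin,ss·Vd·(1−f)/f.
D = 4 × 89 × (1−f)/f ≈ 4 × 89 × 2.17480 ≈ 774.23 mg.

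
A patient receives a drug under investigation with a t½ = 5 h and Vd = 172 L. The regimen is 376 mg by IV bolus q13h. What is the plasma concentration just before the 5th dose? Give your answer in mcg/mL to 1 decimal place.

f = (1/2)^(τ/t½) = (1/2)^(13/5) ≈ 0.1649.
C₀ = D/Vd = 376/172 ≈ 2.186 mcg/mL.
Before the 5th dose, 4 doses have been given. Superposition: Cmin = C₀·(f + f² + … + f^4).
≈ 2.186 × (0.1649 + 0.0272 + 0.0045 + 0.0007) ≈ 2.186 × 0.1973 ≈ 0.431 mcg/mL.

0.4 mcg/mL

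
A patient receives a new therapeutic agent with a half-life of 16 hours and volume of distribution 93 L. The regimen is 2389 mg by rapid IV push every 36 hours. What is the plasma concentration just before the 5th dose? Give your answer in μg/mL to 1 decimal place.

f = (1/2)^(τ/t½) = (1/2)^(36/16) ≈ 0.2102.
C₀ = D/Vd = 2389/93 ≈ 25.688 μg/mL.
Before the 5th dose, 4 doses have been given. Superposition: Cmin = C₀·(f + f² + … + f^4).
≈ 25.688 × (0.2102 + 0.0442 + 0.0093 + 0.0020) ≈ 25.688 × 0.2657 ≈ 6.825 μg/mL.

6.8 μg/mL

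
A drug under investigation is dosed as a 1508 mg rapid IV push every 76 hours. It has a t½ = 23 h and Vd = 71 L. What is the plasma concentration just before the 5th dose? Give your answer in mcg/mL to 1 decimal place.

f = (1/2)^(τ/t½) = (1/2)^(76/23) ≈ 0.1012.
C₀ = D/Vd = 1508/71 ≈ 21.239 mcg/mL.
Before the 5th dose, 4 doses have been given. Superposition: Cmin = C₀·(f + f² + … + f^4).
≈ 21.239 × (0.1012 + 0.0102 + 0.0010 + 0.0001) ≈ 21.239 × 0.1125 ≈ 2.389 mcg/mL.

2.4 mcg/mL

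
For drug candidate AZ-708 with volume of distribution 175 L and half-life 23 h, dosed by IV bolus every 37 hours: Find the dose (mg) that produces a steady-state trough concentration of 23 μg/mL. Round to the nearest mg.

τ/t½ = 37/23 ≈ 1.6087, so f = (1/2)^(37/23) ≈ 0.327895.
Cmin,ss = (D/Vd)·f/(1−f), so D = Cmin,ss·Vd·(1−f)/f.
D = 23 × 175 × (1−f)/f ≈ 23 × 175 × 2.04976 ≈ 8250.28 mg.

8250 mg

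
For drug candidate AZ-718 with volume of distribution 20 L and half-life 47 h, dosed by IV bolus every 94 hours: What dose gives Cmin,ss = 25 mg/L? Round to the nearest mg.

1500 mg

τ/t½ = 94/47 ≈ 2, so f = (1/2)^(94/47) ≈ 0.250000.
Cmin,ss = (D/Vd)·f/(1−f), so D = Cmin,ss·Vd·(1−f)/f.
D = 25 × 20 × (1−f)/f ≈ 25 × 20 × 3.00000 ≈ 1500.00 mg.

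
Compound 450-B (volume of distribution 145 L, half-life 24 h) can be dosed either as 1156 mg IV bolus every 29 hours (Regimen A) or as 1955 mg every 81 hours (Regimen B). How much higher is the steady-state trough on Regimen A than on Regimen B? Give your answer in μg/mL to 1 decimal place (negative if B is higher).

4.6 μg/mL

Regimen A: f = (1/2)^(29/24) ≈ 0.4328; Cmin,ss = (1156/145)·f/(1−f) ≈ 6.083 μg/mL.
Regimen B: f = (1/2)^(81/24) ≈ 0.0964; Cmin,ss = (1955/145)·f/(1−f) ≈ 1.438 μg/mL.
Difference ≈ 6.083 − 1.438 ≈ 4.645 μg/mL.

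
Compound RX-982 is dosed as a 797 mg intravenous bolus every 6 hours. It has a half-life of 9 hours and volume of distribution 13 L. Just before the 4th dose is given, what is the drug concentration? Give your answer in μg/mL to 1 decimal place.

78.3 μg/mL

f = (1/2)^(τ/t½) = (1/2)^(6/9) ≈ 0.6300.
C₀ = D/Vd = 797/13 ≈ 61.308 μg/mL.
Before the 4th dose, 3 doses have been given. Superposition: Cmin = C₀·(f + f² + … + f^3).
≈ 61.308 × (0.6300 + 0.3969 + 0.2500) ≈ 61.308 × 1.2769 ≈ 78.284 μg/mL.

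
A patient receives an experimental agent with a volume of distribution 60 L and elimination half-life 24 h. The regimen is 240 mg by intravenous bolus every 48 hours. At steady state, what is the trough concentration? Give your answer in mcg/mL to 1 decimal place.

τ = 48 h = 2 half-lives, so f = (1/2)^2 = 0.25.
Accumulation ratio R = 1/(1 − f) = 1/0.75 = 4/3.
Single-dose peak C₀ = D/Vd = 240/60 = 4 mcg/mL.
Steady-state peak Cmax,ss = C₀·R = 4 × 4/3 ≈ 5.333 mcg/mL.
Steady-state trough Cmin,ss = Cmax,ss·f ≈ 5.333 × 0.25 ≈ 1.333 mcg/mL.

1.3 mcg/mL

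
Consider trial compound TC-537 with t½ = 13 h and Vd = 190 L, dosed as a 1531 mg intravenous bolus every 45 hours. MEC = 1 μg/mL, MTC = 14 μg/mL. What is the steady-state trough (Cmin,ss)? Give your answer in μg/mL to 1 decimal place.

τ/t½ = 45/13 ≈ 3.4615, so fraction remaining f = (1/2)^(45/13) ≈ 0.0908.
At steady state, accumulation factor R = 1/(1 − e^(−kτ)) ≈ 1.0999.
Single-dose peak C₀ = D/Vd = 1531/190 ≈ 8.058 μg/mL.
Cmax,ss = C₀/(1 − f) ≈ 8.058/0.9092 ≈ 8.863 μg/mL.
One interval later, Cmin,ss = Cmax,ss·e^(−kτ) ≈ 8.863 × 0.0908 ≈ 0.805 μg/mL.
Trough 0.8 μg/mL vs MEC 1 μg/mL: subtherapeutic.

0.8 μg/mL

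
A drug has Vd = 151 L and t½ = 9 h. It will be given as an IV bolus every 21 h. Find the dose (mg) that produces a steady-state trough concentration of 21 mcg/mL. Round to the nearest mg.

12810 mg

τ/t½ = 21/9 ≈ 2.3333, so f = (1/2)^(21/9) ≈ 0.198425.
Cmin,ss = (D/Vd)·f/(1−f), so D = Cmin,ss·Vd·(1−f)/f.
D = 21 × 151 × (1−f)/f ≈ 21 × 151 × 4.03969 ≈ 12809.86 mg.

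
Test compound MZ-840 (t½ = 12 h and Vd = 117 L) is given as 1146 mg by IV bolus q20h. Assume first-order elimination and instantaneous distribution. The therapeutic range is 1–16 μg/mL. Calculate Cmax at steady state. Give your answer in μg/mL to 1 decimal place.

k = ln2/t½ = ln2/12 ≈ 0.057762 h⁻¹; fraction remaining f = e^(−kτ) = e^(−0.057762×20) ≈ 0.3150.
Accumulation ratio R = 1/(1 − f) ≈ 1/0.6850 ≈ 1.4599.
Single-dose peak C₀ = D/Vd = 1146/117 ≈ 9.795 μg/mL.
Cmax,ss = C₀/(1 − f) ≈ 9.795/0.6850 ≈ 14.299 μg/mL.
Peak 14.3 μg/mL vs MTC 16 μg/mL: below toxic threshold.

14.3 μg/mL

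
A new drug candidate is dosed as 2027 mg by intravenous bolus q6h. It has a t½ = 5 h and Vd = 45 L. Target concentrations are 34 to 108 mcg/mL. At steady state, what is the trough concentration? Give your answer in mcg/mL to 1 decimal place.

k = ln2/t½ = ln2/5 ≈ 0.138629 h⁻¹; fraction remaining f = e^(−kτ) = e^(−0.138629×6) ≈ 0.4353.
Each bolus raises the concentration by D/Vd = 2027/45 ≈ 45.044 mcg/mL.
Steady-state trough Cmin,ss = C₀·f/(1−f) ≈ 45.044 × 0.4353/0.5647 ≈ 34.722 mcg/mL.
Trough 34.7 mcg/mL vs MEC 34 mcg/mL: adequate.

34.7 mcg/mL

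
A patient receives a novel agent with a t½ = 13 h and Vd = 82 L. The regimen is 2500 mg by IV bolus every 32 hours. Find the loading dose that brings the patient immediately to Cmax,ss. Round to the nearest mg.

f = (1/2)^(32/13) ≈ 0.181553; accumulation ratio R = 1/(1−f) ≈ 1.22183.
Loading dose to hit Cmax,ss on first dose: D_load = D_maint·R ≈ 2500 × 1.22183 ≈ 3054.57 mg.

3055 mg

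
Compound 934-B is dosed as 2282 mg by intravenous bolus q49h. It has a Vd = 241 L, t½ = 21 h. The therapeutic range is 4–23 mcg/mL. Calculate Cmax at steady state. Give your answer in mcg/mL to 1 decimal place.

11.8 mcg/mL

Over one 49-h interval, 49/21 ≈ 2.3333 half-lives elapse, leaving f ≈ 0.1984 of each dose.
Accumulation ratio R = 1/(1 − f) ≈ 1/0.8016 ≈ 1.2475.
Single-dose peak C₀ = D/Vd = 2282/241 ≈ 9.469 mcg/mL.
Steady-state peak Cmax,ss = C₀·R ≈ 9.469 × 1.2475 ≈ 11.813 mcg/mL.
Peak 11.8 mcg/mL vs MTC 23 mcg/mL: below toxic threshold.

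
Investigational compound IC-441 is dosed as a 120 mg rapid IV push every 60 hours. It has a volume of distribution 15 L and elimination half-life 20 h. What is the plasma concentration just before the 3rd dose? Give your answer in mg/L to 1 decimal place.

1.1 mg/L

f = (1/2)^(τ/t½) = (1/2)^(60/20) ≈ 0.1250.
C₀ = D/Vd = 120/15 ≈ 8.000 mg/L.
Before the 3rd dose, 2 doses have been given. Superposition: Cmin = C₀·(f + f²).
≈ 8.000 × (0.1250 + 0.0156) ≈ 8.000 × 0.1406 ≈ 1.125 mg/L.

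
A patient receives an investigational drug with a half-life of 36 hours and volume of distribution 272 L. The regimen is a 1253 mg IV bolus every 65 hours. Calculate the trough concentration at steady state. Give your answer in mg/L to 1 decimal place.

k = ln2/t½ = ln2/36 ≈ 0.019254 h⁻¹; fraction remaining f = e^(−kτ) = e^(−0.019254×65) ≈ 0.2861.
At steady state, accumulation factor R = 1/(1 − e^(−kτ)) ≈ 1.4008.
Each bolus raises the concentration by D/Vd = 1253/272 ≈ 4.607 mg/L.
Cmax,ss = C₀/(1 − f) ≈ 4.607/0.7139 ≈ 6.453 mg/L.
Steady-state trough Cmin,ss = Cmax,ss·f ≈ 6.453 × 0.2861 ≈ 1.846 mg/L.

1.8 mg/L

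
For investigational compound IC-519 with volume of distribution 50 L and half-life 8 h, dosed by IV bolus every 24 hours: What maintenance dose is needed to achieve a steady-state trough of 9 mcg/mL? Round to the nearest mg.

3150 mg

τ/t½ = 24/8 ≈ 3, so f = (1/2)^(24/8) ≈ 0.125000.
Cmin,ss = (D/Vd)·f/(1−f), so D = Cmin,ss·Vd·(1−f)/f.
D = 9 × 50 × (1−f)/f ≈ 9 × 50 × 7.00000 ≈ 3150.00 mg.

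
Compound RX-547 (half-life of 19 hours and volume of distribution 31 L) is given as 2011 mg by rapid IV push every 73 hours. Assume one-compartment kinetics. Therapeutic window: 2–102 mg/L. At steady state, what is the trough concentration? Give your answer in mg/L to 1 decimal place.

4.9 mg/L

k = ln2/t½ = ln2/19 ≈ 0.036481 h⁻¹; fraction remaining f = e^(−kτ) = e^(−0.036481×73) ≈ 0.0697.
Single-dose peak C₀ = D/Vd = 2011/31 ≈ 64.871 mg/L.
Steady-state trough Cmin,ss = C₀·f/(1−f) ≈ 64.871 × 0.0697/0.9303 ≈ 4.860 mg/L.
Trough 4.9 mg/L vs MEC 2 mg/L: adequate.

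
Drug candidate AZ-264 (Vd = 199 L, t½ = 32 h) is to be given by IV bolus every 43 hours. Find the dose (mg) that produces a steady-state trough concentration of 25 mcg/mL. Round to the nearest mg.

7652 mg

τ/t½ = 43/32 ≈ 1.3438, so f = (1/2)^(43/32) ≈ 0.393995.
Cmin,ss = (D/Vd)·f/(1−f), so D = Cmin,ss·Vd·(1−f)/f.
D = 25 × 199 × (1−f)/f ≈ 25 × 199 × 1.53810 ≈ 7652.05 mg.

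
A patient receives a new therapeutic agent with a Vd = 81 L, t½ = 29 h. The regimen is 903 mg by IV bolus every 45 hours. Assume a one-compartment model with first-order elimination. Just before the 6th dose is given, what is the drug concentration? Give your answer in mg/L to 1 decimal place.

f = (1/2)^(τ/t½) = (1/2)^(45/29) ≈ 0.3411.
C₀ = D/Vd = 903/81 ≈ 11.148 mg/L.
Before the 6th dose, 5 doses have been given. Superposition: Cmin = C₀·(f + f² + … + f^5).
≈ 11.148 × (0.3411 + 0.1163 + 0.0397 + 0.0135 + 0.0046) ≈ 11.148 × 0.5152 ≈ 5.743 mg/L.

5.7 mg/L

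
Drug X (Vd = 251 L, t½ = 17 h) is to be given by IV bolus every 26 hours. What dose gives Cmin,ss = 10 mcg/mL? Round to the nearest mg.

τ/t½ = 26/17 ≈ 1.5294, so f = (1/2)^(26/17) ≈ 0.346419.
Cmin,ss = (D/Vd)·f/(1−f), so D = Cmin,ss·Vd·(1−f)/f.
D = 10 × 251 × (1−f)/f ≈ 10 × 251 × 1.88668 ≈ 4735.57 mg.

4736 mg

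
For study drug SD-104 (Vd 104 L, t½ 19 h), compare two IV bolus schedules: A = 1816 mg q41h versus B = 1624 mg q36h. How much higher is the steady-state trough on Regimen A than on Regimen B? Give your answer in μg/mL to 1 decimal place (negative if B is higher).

Regimen A: f = (1/2)^(41/19) ≈ 0.2241; Cmin,ss = (1816/104)·f/(1−f) ≈ 5.043 μg/mL.
Regimen B: f = (1/2)^(36/19) ≈ 0.2689; Cmin,ss = (1624/104)·f/(1−f) ≈ 5.743 μg/mL.
Difference ≈ 5.043 − 5.743 ≈ -0.700 μg/mL.

-0.7 μg/mL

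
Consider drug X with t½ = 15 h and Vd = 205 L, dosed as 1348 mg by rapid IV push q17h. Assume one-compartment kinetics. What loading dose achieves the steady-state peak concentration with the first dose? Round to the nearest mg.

2477 mg

f = (1/2)^(17/15) ≈ 0.455861; accumulation ratio R = 1/(1−f) ≈ 1.83777.
Loading dose to hit Cmax,ss on first dose: D_load = D_maint·R ≈ 1348 × 1.83777 ≈ 2477.31 mg.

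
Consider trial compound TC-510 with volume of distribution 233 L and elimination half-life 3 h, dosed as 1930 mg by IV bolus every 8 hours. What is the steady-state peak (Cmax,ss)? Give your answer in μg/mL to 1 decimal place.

9.8 μg/mL

Over one 8-h interval, 8/3 ≈ 2.6667 half-lives elapse, leaving f ≈ 0.1575 of each dose.
Accumulation ratio R = 1/(1 − f) ≈ 1/0.8425 ≈ 1.1869.
Each bolus raises the concentration by D/Vd = 1930/233 ≈ 8.283 μg/mL.
Steady-state peak Cmax,ss = C₀·R ≈ 8.283 × 1.1869 ≈ 9.831 μg/mL.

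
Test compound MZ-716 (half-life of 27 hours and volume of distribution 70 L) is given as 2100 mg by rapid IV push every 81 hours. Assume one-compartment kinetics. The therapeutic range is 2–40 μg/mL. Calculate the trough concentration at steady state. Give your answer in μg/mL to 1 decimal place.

4.3 μg/mL

τ = 81 h = 3 half-lives, so f = (1/2)^3 = 0.125.
At steady state, R = 1/(1 − 0.125) = 8/7.
Single-dose peak C₀ = D/Vd = 2100/70 = 30 μg/mL.
Steady-state peak Cmax,ss = C₀·R = 30 × 8/7 ≈ 34.286 μg/mL.
Steady-state trough Cmin,ss = Cmax,ss·f ≈ 34.286 × 0.125 ≈ 4.286 μg/mL.
Trough 4.3 μg/mL vs MEC 2 μg/mL: adequate.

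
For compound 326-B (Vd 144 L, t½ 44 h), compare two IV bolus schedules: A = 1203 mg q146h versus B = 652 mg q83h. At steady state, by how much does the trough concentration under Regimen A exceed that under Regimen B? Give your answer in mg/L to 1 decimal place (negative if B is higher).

-0.7 mg/L

Regimen A: f = (1/2)^(146/44) ≈ 0.1003; Cmin,ss = (1203/144)·f/(1−f) ≈ 0.931 mg/L.
Regimen B: f = (1/2)^(83/44) ≈ 0.2705; Cmin,ss = (652/144)·f/(1−f) ≈ 1.679 mg/L.
Difference ≈ 0.931 − 1.679 ≈ -0.748 mg/L.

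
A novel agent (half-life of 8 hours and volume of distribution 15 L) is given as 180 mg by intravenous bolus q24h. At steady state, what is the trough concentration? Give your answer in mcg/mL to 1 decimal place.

The dosing interval is 3 half-lives, so f = 2^(−3) = 0.125.
Accumulation ratio R = 1/(1 − f) = 1/0.875 = 8/7.
Single-dose peak C₀ = D/Vd = 180/15 = 12 mcg/mL.
Steady-state peak Cmax,ss = C₀·R = 12 × 8/7 ≈ 13.714 mcg/mL.
Steady-state trough Cmin,ss = Cmax,ss·f ≈ 13.714 × 0.125 ≈ 1.714 mcg/mL.

1.7 mcg/mL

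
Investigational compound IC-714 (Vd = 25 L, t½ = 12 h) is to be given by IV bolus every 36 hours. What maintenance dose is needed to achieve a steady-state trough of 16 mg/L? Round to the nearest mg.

2800 mg

τ/t½ = 36/12 ≈ 3, so f = (1/2)^(36/12) ≈ 0.125000.
Cmin,ss = (D/Vd)·f/(1−f), so D = Cmin,ss·Vd·(1−f)/f.
D = 16 × 25 × (1−f)/f ≈ 16 × 25 × 7.00000 ≈ 2800.00 mg.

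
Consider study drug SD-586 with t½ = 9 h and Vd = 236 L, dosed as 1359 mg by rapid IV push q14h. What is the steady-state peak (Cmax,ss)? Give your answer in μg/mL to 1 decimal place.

τ/t½ = 14/9 ≈ 1.5556, so fraction remaining f = (1/2)^(14/9) ≈ 0.3402.
At steady state, accumulation factor R = 1/(1 − e^(−kτ)) ≈ 1.5156.
Each bolus raises the concentration by D/Vd = 1359/236 ≈ 5.758 μg/mL.
Steady-state peak Cmax,ss = C₀·R ≈ 5.758 × 1.5156 ≈ 8.727 μg/mL.

8.7 μg/mL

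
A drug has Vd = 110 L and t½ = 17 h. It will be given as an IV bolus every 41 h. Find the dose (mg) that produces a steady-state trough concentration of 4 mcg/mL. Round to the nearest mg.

τ/t½ = 41/17 ≈ 2.4118, so f = (1/2)^(41/17) ≈ 0.187926.
Cmin,ss = (D/Vd)·f/(1−f), so D = Cmin,ss·Vd·(1−f)/f.
D = 4 × 110 × (1−f)/f ≈ 4 × 110 × 4.32124 ≈ 1901.35 mg.

1901 mg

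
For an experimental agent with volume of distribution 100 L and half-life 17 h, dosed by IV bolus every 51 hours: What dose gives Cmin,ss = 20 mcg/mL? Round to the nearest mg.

14000 mg

τ/t½ = 51/17 ≈ 3, so f = (1/2)^(51/17) ≈ 0.125000.
Cmin,ss = (D/Vd)·f/(1−f), so D = Cmin,ss·Vd·(1−f)/f.
D = 20 × 100 × (1−f)/f ≈ 20 × 100 × 7.00000 ≈ 14000.00 mg.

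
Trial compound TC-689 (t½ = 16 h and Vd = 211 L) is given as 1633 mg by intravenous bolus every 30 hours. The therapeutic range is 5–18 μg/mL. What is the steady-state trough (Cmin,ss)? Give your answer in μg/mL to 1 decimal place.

2.9 μg/mL

k = ln2/t½ = ln2/16 ≈ 0.043322 h⁻¹; fraction remaining f = e^(−kτ) = e^(−0.043322×30) ≈ 0.2726.
Single-dose peak C₀ = D/Vd = 1633/211 ≈ 7.739 μg/mL.
Steady-state trough Cmin,ss = C₀·f/(1−f) ≈ 7.739 × 0.2726/0.7274 ≈ 2.900 μg/mL.
Trough 2.9 μg/mL vs MEC 5 μg/mL: subtherapeutic.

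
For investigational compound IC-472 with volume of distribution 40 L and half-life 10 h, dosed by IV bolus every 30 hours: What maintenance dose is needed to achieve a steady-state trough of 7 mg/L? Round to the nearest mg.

1960 mg

τ/t½ = 30/10 ≈ 3, so f = (1/2)^(30/10) ≈ 0.125000.
Cmin,ss = (D/Vd)·f/(1−f), so D = Cmin,ss·Vd·(1−f)/f.
D = 7 × 40 × (1−f)/f ≈ 7 × 40 × 7.00000 ≈ 1960.00 mg.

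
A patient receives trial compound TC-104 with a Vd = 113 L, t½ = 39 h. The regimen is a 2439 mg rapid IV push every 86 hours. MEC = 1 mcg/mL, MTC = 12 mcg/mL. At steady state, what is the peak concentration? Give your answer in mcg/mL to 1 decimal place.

27.6 mcg/mL

τ/t½ = 86/39 ≈ 2.2051, so fraction remaining f = (1/2)^(86/39) ≈ 0.2169.
Accumulation ratio R = 1/(1 − f) ≈ 1/0.7831 ≈ 1.2770.
Single-dose peak C₀ = D/Vd = 2439/113 ≈ 21.584 mcg/mL.
Cmax,ss = C₀/(1 − f) ≈ 21.584/0.7831 ≈ 27.562 mcg/mL.
Peak 27.6 mcg/mL vs MTC 12 mcg/mL: exceeds toxic threshold.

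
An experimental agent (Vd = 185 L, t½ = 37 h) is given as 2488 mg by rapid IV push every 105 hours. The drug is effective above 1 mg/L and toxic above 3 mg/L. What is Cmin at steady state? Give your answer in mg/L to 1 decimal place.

τ/t½ = 105/37 ≈ 2.8378, so fraction remaining f = (1/2)^(105/37) ≈ 0.1399.
Accumulation ratio R = 1/(1 − f) ≈ 1/0.8601 ≈ 1.1627.
Single-dose peak C₀ = D/Vd = 2488/185 ≈ 13.449 mg/L.
Cmax,ss = C₀/(1 − f) ≈ 13.449/0.8601 ≈ 15.637 mg/L.
Steady-state trough Cmin,ss = Cmax,ss·f ≈ 15.637 × 0.1399 ≈ 2.188 mg/L.
Trough 2.2 mg/L vs MEC 1 mg/L: adequate.

2.2 mg/L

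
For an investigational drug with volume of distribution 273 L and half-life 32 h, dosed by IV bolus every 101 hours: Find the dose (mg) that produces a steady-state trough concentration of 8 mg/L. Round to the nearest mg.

τ/t½ = 101/32 ≈ 3.1562, so f = (1/2)^(101/32) ≈ 0.112169.
Cmin,ss = (D/Vd)·f/(1−f), so D = Cmin,ss·Vd·(1−f)/f.
D = 8 × 273 × (1−f)/f ≈ 8 × 273 × 7.91512 ≈ 17286.62 mg.

17287 mg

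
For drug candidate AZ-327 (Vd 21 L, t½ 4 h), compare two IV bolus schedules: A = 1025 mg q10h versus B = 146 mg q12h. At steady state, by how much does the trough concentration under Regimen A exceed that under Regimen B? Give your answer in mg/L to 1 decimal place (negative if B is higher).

Regimen A: f = (1/2)^(10/4) ≈ 0.1768; Cmin,ss = (1025/21)·f/(1−f) ≈ 10.483 mg/L.
Regimen B: f = (1/2)^(12/4) ≈ 0.1250; Cmin,ss = (146/21)·f/(1−f) ≈ 0.993 mg/L.
Difference ≈ 10.483 − 0.993 ≈ 9.490 mg/L.

9.5 mg/L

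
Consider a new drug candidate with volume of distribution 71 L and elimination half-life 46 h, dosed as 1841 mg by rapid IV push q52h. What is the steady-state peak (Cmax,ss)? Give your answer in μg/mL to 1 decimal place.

τ/t½ = 52/46 ≈ 1.1304, so fraction remaining f = (1/2)^(52/46) ≈ 0.4568.
Accumulation ratio R = 1/(1 − f) ≈ 1/0.5432 ≈ 1.8409.
Each bolus raises the concentration by D/Vd = 1841/71 ≈ 25.930 μg/mL.
Steady-state peak Cmax,ss = C₀·R ≈ 25.930 × 1.8409 ≈ 47.735 μg/mL.

47.7 μg/mL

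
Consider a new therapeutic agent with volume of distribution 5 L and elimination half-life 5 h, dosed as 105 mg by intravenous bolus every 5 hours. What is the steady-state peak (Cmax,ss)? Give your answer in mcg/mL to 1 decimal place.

The dosing interval is 1 half-life, so f = 2^(−1) = 0.5.
Accumulation ratio R = 1/(1 − f) = 1/0.5 = 2/1.
Single-dose peak C₀ = D/Vd = 105/5 = 21 mcg/mL.
Steady-state peak Cmax,ss = C₀·R = 21 × 2/1 ≈ 42.000 mcg/mL.

42.0 mcg/mL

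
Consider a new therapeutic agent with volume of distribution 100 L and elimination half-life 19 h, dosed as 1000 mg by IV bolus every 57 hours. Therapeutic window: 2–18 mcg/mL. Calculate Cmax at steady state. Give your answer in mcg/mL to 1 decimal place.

11.4 mcg/mL

τ = 57 h = 3 half-lives, so f = (1/2)^3 = 0.125.
At steady state, R = 1/(1 − 0.125) = 8/7.
Single-dose peak C₀ = D/Vd = 1000/100 = 10 mcg/mL.
Steady-state peak Cmax,ss = C₀·R = 10 × 8/7 ≈ 11.429 mcg/mL.
Peak 11.4 mcg/mL vs MTC 18 mcg/mL: below toxic threshold.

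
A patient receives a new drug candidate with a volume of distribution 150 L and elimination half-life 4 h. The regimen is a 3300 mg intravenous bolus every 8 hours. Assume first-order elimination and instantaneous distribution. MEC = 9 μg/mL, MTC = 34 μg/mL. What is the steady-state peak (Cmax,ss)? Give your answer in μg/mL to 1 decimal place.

The dosing interval is 2 half-lives, so f = 2^(−2) = 0.25.
At steady state, R = 1/(1 − 0.25) = 4/3.
Single-dose peak C₀ = D/Vd = 3300/150 = 22 μg/mL.
Steady-state peak Cmax,ss = C₀·R = 22 × 4/3 ≈ 29.333 μg/mL.
Peak 29.3 μg/mL vs MTC 34 μg/mL: below toxic threshold.

29.3 μg/mL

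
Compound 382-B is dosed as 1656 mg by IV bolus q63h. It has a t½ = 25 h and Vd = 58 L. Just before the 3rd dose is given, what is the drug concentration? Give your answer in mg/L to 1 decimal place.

5.8 mg/L

f = (1/2)^(τ/t½) = (1/2)^(63/25) ≈ 0.1743.
C₀ = D/Vd = 1656/58 ≈ 28.552 mg/L.
Before the 3rd dose, 2 doses have been given. Superposition: Cmin = C₀·(f + f²).
≈ 28.552 × (0.1743 + 0.0304) ≈ 28.552 × 0.2047 ≈ 5.845 mg/L.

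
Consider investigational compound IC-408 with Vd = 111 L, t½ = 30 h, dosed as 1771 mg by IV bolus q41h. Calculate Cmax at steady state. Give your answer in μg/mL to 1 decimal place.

26.1 μg/mL

k = ln2/t½ = ln2/30 ≈ 0.023105 h⁻¹; fraction remaining f = e^(−kτ) = e^(−0.023105×41) ≈ 0.3878.
Accumulation ratio R = 1/(1 − f) ≈ 1/0.6122 ≈ 1.6335.
Each bolus raises the concentration by D/Vd = 1771/111 ≈ 15.955 μg/mL.
Steady-state peak Cmax,ss = C₀·R ≈ 15.955 × 1.6335 ≈ 26.062 μg/mL.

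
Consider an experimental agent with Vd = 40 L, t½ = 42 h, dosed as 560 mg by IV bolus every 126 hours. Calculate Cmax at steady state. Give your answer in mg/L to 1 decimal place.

16.0 mg/L

The dosing interval is 3 half-lives, so f = 2^(−3) = 0.125.
At steady state, R = 1/(1 − 0.125) = 8/7.
Single-dose peak C₀ = D/Vd = 560/40 = 14 mg/L.
Steady-state peak Cmax,ss = C₀·R = 14 × 8/7 ≈ 16.000 mg/L.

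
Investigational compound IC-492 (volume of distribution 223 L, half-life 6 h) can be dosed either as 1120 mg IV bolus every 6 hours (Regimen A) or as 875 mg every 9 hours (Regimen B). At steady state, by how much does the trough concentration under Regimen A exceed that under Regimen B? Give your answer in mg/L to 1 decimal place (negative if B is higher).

Regimen A: f = (1/2)^(6/6) ≈ 0.5000; Cmin,ss = (1120/223)·f/(1−f) ≈ 5.022 mg/L.
Regimen B: f = (1/2)^(9/6) ≈ 0.3536; Cmin,ss = (875/223)·f/(1−f) ≈ 2.146 mg/L.
Difference ≈ 5.022 − 2.146 ≈ 2.876 mg/L.

2.9 mg/L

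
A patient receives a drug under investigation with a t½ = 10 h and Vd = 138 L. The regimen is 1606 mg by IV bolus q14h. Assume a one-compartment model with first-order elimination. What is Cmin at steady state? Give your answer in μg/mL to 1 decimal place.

τ/t½ = 14/10 ≈ 1.4, so fraction remaining f = (1/2)^(14/10) ≈ 0.3789.
Accumulation ratio R = 1/(1 − f) ≈ 1/0.6211 ≈ 1.6100.
Single-dose peak C₀ = D/Vd = 1606/138 ≈ 11.638 μg/mL.
Cmax,ss = C₀/(1 − f) ≈ 11.638/0.6211 ≈ 18.738 μg/mL.
Steady-state trough Cmin,ss = Cmax,ss·f ≈ 18.738 × 0.3789 ≈ 7.100 μg/mL.

7.1 μg/mL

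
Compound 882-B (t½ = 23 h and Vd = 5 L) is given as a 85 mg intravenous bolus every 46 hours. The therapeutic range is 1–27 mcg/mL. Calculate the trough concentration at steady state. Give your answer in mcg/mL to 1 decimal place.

5.7 mcg/mL

The dosing interval is 2 half-lives, so f = 2^(−2) = 0.25.
At steady state, R = 1/(1 − 0.25) = 4/3.
Single-dose peak C₀ = D/Vd = 85/5 = 17 mcg/mL.
Steady-state peak Cmax,ss = C₀·R = 17 × 4/3 ≈ 22.667 mcg/mL.
Steady-state trough Cmin,ss = Cmax,ss·f ≈ 22.667 × 0.25 ≈ 5.667 mcg/mL.
Trough 5.7 mcg/mL vs MEC 1 mcg/mL: adequate.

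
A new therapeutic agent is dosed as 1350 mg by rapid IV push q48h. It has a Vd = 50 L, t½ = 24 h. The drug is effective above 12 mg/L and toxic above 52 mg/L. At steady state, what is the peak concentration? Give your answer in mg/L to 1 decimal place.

36.0 mg/L

The dosing interval is 2 half-lives, so f = 2^(−2) = 0.25.
Accumulation ratio R = 1/(1 − f) = 1/0.75 = 4/3.
Single-dose peak C₀ = D/Vd = 1350/50 = 27 mg/L.
Steady-state peak Cmax,ss = C₀·R = 27 × 4/3 ≈ 36.000 mg/L.
Peak 36.0 mg/L vs MTC 52 mg/L: below toxic threshold.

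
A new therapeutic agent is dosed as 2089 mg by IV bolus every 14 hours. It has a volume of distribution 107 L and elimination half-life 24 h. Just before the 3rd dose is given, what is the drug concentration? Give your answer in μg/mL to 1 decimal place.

21.7 μg/mL

f = (1/2)^(τ/t½) = (1/2)^(14/24) ≈ 0.6674.
C₀ = D/Vd = 2089/107 ≈ 19.523 μg/mL.
Before the 3rd dose, 2 doses have been given. Superposition: Cmin = C₀·(f + f²).
≈ 19.523 × (0.6674 + 0.4454) ≈ 19.523 × 1.1128 ≈ 21.725 μg/mL.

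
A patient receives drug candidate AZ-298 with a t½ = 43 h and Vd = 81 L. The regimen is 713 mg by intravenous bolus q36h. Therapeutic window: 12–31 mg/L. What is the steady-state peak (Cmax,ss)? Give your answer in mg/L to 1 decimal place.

Over one 36-h interval, 36/43 ≈ 0.83721 half-lives elapse, leaving f ≈ 0.5597 of each dose.
Accumulation ratio R = 1/(1 − f) ≈ 1/0.4403 ≈ 2.2712.
Single-dose peak C₀ = D/Vd = 713/81 ≈ 8.802 mg/L.
Cmax,ss = C₀/(1 − f) ≈ 8.802/0.4403 ≈ 19.991 mg/L.
Peak 20.0 mg/L vs MTC 31 mg/L: below toxic threshold.

20.0 mg/L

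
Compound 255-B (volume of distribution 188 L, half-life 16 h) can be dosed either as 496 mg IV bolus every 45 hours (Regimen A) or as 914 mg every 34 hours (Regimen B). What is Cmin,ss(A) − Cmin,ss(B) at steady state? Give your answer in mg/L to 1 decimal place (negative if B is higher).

Regimen A: f = (1/2)^(45/16) ≈ 0.1423; Cmin,ss = (496/188)·f/(1−f) ≈ 0.438 mg/L.
Regimen B: f = (1/2)^(34/16) ≈ 0.2293; Cmin,ss = (914/188)·f/(1−f) ≈ 1.446 mg/L.
Difference ≈ 0.438 − 1.446 ≈ -1.008 mg/L.

-1.0 mg/L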